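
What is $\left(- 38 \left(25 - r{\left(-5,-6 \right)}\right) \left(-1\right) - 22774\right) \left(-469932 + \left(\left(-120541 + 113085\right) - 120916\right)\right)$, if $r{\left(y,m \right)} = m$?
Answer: $12920973184$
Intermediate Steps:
$\left(- 38 \left(25 - r{\left(-5,-6 \right)}\right) \left(-1\right) - 22774\right) \left(-469932 + \left(\left(-120541 + 113085\right) - 120916\right)\right) = \left(- 38 \left(25 - -6\right) \left(-1\right) - 22774\right) \left(-469932 + \left(\left(-120541 + 113085\right) - 120916\right)\right) = \left(- 38 \left(25 + 6\right) \left(-1\right) - 22774\right) \left(-469932 - 128372\right) = \left(\left(-38\right) 31 \left(-1\right) - 22774\right) \left(-469932 - 128372\right) = \left(\left(-1178\right) \left(-1\right) - 22774\right) \left(-598304\right) = \left(1178 - 22774\right) \left(-598304\right) = \left(-21596\right) \left(-598304\right) = 12920973184$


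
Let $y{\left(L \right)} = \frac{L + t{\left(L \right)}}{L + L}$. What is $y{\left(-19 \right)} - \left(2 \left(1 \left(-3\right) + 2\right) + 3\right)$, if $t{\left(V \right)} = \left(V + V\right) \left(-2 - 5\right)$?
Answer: $- \frac{15}{2} \approx -7.5$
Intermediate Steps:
$t{\left(V \right)} = - 14 V$ ($t{\left(V \right)} = 2 V \left(-7\right) = - 14 V$)
$y{\left(L \right)} = - \frac{13}{2}$ ($y{\left(L \right)} = \frac{L - 14 L}{L + L} = \frac{\left(-13\right) L}{2 L} = - 13 L \frac{1}{2 L} = - \frac{13}{2}$)
$y{\left(-19 \right)} - \left(2 \left(1 \left(-3\right) + 2\right) + 3\right) = - \frac{13}{2} - \left(2 \left(1 \left(-3\right) + 2\right) + 3\right) = - \frac{13}{2} - \left(2 \left(-3 + 2\right) + 3\right) = - \frac{13}{2} - \left(2 \left(-1\right) + 3\right) = - \frac{13}{2} - \left(-2 + 3\right) = - \frac{13}{2} - 1 = - \frac{15}{2}$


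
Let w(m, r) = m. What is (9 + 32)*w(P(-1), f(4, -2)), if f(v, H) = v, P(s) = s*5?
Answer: -205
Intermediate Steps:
P(s) = 5*s
(9 + 32)*w(P(-1), f(4, -2)) = (9 + 32)*(5*(-1)) = 41*(-5) = -205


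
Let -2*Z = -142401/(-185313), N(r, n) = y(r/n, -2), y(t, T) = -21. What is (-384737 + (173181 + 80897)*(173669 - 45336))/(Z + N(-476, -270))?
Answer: -4028236054473454/2641849 ≈ -1.5248e+9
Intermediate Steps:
N(r, n) = -21
Z = -47467/123542 (Z = -(-142401)/(2*(-185313)) = -(-142401)*(-1)/(2*185313) = -1/2*47467/61771 = -47467/123542 ≈ -0.38422)
(-384737 + (173181 + 80897)*(173669 - 45336))/(Z + N(-476, -270)) = (-384737 + (173181 + 80897)*(173669 - 45336))/(-47467/123542 - 21) = (-384737 + 254078*128333)/(-2641849/123542) = (-384737 + 32606591974)*(-123542/2641849) = 32606207237*(-123542/2641849) = -4028236054473454/2641849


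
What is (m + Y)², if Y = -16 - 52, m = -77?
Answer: 21025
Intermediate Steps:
Y = -68
(m + Y)² = (-77 - 68)² = (-145)² = 21025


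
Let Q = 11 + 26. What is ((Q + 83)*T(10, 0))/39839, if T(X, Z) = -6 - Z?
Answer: -720/39839 ≈ -0.018073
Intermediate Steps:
Q = 37
((Q + 83)*T(10, 0))/39839 = ((37 + 83)*(-6 - 1*0))/39839 = (120*(-6 + 0))*(1/39839) = (120*(-6))*(1/39839) = -720*1/39839 = -720/39839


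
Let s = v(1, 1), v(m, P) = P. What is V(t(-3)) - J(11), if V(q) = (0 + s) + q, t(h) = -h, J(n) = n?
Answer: -7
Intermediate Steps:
s = 1
V(q) = 1 + q (V(q) = (0 + 1) + q = 1 + q)
V(t(-3)) - J(11) = (1 - 1*(-3)) - 1*11 = (1 + 3) - 11 = 4 - 11 = -7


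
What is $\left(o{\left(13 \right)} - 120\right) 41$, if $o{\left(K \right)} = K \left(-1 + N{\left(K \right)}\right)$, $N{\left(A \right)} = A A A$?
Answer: $1165548$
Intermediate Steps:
$N{\left(A \right)} = A^{3}$ ($N{\left(A \right)} = A^{2} A = A^{3}$)
$o{\left(K \right)} = K \left(-1 + K^{3}\right)$
$\left(o{\left(13 \right)} - 120\right) 41 = \left(\left(13^{4} - 13\right) - 120\right) 41 = \left(\left(28561 - 13\right) - 120\right) 41 = \left(28548 - 120\right) 41 = 28428 \cdot 41 = 1165548$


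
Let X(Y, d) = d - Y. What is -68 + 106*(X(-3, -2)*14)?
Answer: 1416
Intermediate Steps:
-68 + 106*(X(-3, -2)*14) = -68 + 106*((-2 - 1*(-3))*14) = -68 + 106*((-2 + 3)*14) = -68 + 106*(1*14) = -68 + 106*14 = -68 + 1484 = 1416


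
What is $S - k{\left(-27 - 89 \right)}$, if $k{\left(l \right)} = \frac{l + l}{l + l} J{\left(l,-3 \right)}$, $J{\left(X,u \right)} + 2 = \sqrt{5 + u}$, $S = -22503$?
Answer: $-22501 - \sqrt{2} \approx -22502.0$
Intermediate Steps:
$J{\left(X,u \right)} = -2 + \sqrt{5 + u}$
$k{\left(l \right)} = -2 + \sqrt{2}$ ($k{\left(l \right)} = \frac{l + l}{l + l} \left(-2 + \sqrt{5 - 3}\right) = \frac{2 l}{2 l} \left(-2 + \sqrt{2}\right) = 2 l \frac{1}{2 l} \left(-2 + \sqrt{2}\right) = 1 \left(-2 + \sqrt{2}\right) = -2 + \sqrt{2}$)
$S - k{\left(-27 - 89 \right)} = -22503 - \left(-2 + \sqrt{2}\right) = -22503 + \left(2 - \sqrt{2}\right) = -22501 - \sqrt{2}$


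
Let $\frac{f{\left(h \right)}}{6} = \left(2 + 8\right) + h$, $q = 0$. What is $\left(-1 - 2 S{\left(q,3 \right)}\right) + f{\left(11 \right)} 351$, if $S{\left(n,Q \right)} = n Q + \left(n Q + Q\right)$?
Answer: $44219$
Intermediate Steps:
$f{\left(h \right)} = 60 + 6 h$ ($f{\left(h \right)} = 6 \left(\left(2 + 8\right) + h\right) = 6 \left(10 + h\right) = 60 + 6 h$)
$S{\left(n,Q \right)} = Q + 2 Q n$ ($S{\left(n,Q \right)} = Q n + \left(Q n + Q\right) = Q n + \left(Q + Q n\right) = Q + 2 Q n$)
$\left(-1 - 2 S{\left(q,3 \right)}\right) + f{\left(11 \right)} 351 = \left(-1 - 2 \cdot 3 \left(1 + 2 \cdot 0\right)\right) + \left(60 + 6 \cdot 11\right) 351 = \left(-1 - 2 \cdot 3 \left(1 + 0\right)\right) + \left(60 + 66\right) 351 = \left(-1 - 2 \cdot 3 \cdot 1\right) + 126 \cdot 351 = \left(-1 - 6\right) + 44226 = -7 + 44226 = 44219$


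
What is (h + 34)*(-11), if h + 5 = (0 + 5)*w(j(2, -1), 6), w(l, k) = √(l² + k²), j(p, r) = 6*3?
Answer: -319 - 330*√10 ≈ -1362.6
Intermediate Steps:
j(p, r) = 18
w(l, k) = √(k² + l²)
h = -5 + 30*√10 (h = -5 + (0 + 5)*√(6² + 18²) = -5 + 5*√(36 + 324) = -5 + 5*√360 = -5 + 5*(6*√10) = -5 + 30*√10 ≈ 89.868)
(h + 34)*(-11) = ((-5 + 30*√10) + 34)*(-11) = (29 + 30*√10)*(-11) = -319 - 330*√10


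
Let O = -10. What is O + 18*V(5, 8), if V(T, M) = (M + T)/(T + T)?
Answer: 67/5 ≈ 13.400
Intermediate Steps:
V(T, M) = (M + T)/(2*T) (V(T, M) = (M + T)/((2*T)) = (M + T)*(1/(2*T)) = (M + T)/(2*T))
O + 18*V(5, 8) = -10 + 18*((1/2)*(8 + 5)/5) = -10 + 18*((1/2)*(1/5)*13) = -10 + 18*(13/10) = -10 + 117/5 = 67/5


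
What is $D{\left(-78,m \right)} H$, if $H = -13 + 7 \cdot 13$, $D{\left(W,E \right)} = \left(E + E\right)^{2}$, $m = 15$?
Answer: $70200$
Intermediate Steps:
$D{\left(W,E \right)} = 4 E^{2}$ ($D{\left(W,E \right)} = \left(2 E\right)^{2} = 4 E^{2}$)
$H = 78$ ($H = -13 + 91 = 78$)
$D{\left(-78,m \right)} H = 4 \cdot 15^{2} \cdot 78 = 4 \cdot 225 \cdot 78 = 900 \cdot 78 = 70200$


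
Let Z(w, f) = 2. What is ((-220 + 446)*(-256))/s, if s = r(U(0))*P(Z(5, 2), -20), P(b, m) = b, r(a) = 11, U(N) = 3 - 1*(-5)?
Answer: -28928/11 ≈ -2629.8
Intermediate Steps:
U(N) = 8 (U(N) = 3 + 5 = 8)
s = 22 (s = 11*2 = 22)
((-220 + 446)*(-256))/s = ((-220 + 446)*(-256))/22 = (226*(-256))*(1/22) = -57856*1/22 = -28928/11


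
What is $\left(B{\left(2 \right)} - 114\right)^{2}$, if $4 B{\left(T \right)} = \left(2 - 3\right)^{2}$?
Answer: $\frac{207025}{16} \approx 12939.0$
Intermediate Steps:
$B{\left(T \right)} = \frac{1}{4}$ ($B{\left(T \right)} = \frac{\left(2 - 3\right)^{2}}{4} = \frac{\left(-1\right)^{2}}{4} = \frac{1}{4} \cdot 1 = \frac{1}{4}$)
$\left(B{\left(2 \right)} - 114\right)^{2} = \left(\frac{1}{4} - 114\right)^{2} = \left(- \frac{455}{4}\right)^{2} = \frac{207025}{16}$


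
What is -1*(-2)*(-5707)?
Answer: -11414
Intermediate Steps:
-1*(-2)*(-5707) = 2*(-5707) = -11414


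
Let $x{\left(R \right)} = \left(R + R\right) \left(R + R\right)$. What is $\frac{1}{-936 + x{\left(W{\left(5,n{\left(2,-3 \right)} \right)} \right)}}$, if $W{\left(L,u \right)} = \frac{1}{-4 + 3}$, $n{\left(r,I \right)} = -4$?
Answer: $- \frac{1}{932} \approx -0.001073$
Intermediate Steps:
$W{\left(L,u \right)} = -1$ ($W{\left(L,u \right)} = \frac{1}{-1} = -1$)
$x{\left(R \right)} = 4 R^{2}$ ($x{\left(R \right)} = 2 R 2 R = 4 R^{2}$)
$\frac{1}{-936 + x{\left(W{\left(5,n{\left(2,-3 \right)} \right)} \right)}} = \frac{1}{-936 + 4 \left(-1\right)^{2}} = \frac{1}{-936 + 4 \cdot 1} = \frac{1}{-936 + 4} = \frac{1}{-932} = - \frac{1}{932}$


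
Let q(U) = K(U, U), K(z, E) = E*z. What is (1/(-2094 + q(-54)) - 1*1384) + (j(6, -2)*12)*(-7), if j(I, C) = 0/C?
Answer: -1137647/822 ≈ -1384.0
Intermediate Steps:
j(I, C) = 0
q(U) = U**2 (q(U) = U*U = U**2)
(1/(-2094 + q(-54)) - 1*1384) + (j(6, -2)*12)*(-7) = (1/(-2094 + (-54)**2) - 1*1384) + (0*12)*(-7) = (1/(-2094 + 2916) - 1384) + 0*(-7) = (1/822 - 1384) + 0 = -1137647/822 + 0 = -1137647/822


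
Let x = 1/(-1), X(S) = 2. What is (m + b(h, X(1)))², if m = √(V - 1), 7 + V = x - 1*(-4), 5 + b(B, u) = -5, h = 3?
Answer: (10 - I*√5)² ≈ 95.0 - 44.721*I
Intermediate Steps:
x = -1
b(B, u) = -10 (b(B, u) = -5 - 5 = -10)
V = -4 (V = -7 + (-1 - 1*(-4)) = -7 + (-1 + 4) = -7 + 3 = -4)
m = I*√5 (m = √(-4 - 1) = √(-5) = I*√5 ≈ 2.2361*I)
(m + b(h, X(1)))² = (I*√5 - 10)² = (-10 + I*√5)²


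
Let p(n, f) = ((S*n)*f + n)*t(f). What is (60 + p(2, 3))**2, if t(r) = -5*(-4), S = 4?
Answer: 336400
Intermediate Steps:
t(r) = 20
p(n, f) = 20*n + 80*f*n (p(n, f) = ((4*n)*f + n)*20 = (4*f*n + n)*20 = (n + 4*f*n)*20 = 20*n + 80*f*n)
(60 + p(2, 3))**2 = (60 + 20*2*(1 + 4*3))**2 = (60 + 20*2*(1 + 12))**2 = (60 + 20*2*13)**2 = (60 + 520)**2 = 580**2 = 336400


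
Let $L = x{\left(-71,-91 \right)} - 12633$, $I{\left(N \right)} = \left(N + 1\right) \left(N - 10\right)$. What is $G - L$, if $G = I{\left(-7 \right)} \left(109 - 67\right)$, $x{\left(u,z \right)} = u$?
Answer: $16988$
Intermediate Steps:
$I{\left(N \right)} = \left(1 + N\right) \left(-10 + N\right)$
$L = -12704$ ($L = -71 - 12633 = -12704$)
$G = 4284$ ($G = \left(-10 + \left(-7\right)^{2} - -63\right) \left(109 - 67\right) = \left(-10 + 49 + 63\right) 42 = 102 \cdot 42 = 4284$)
$G - L = 4284 - -12704 = 4284 + 12704 = 16988$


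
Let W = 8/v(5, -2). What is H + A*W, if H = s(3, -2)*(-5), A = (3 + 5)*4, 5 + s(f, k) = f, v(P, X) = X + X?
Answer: -54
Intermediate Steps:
v(P, X) = 2*X
s(f, k) = -5 + f
W = -2 (W = 8/((2*(-2))) = 8/(-4) = 8*(-1/4) = -2)
A = 32 (A = 8*4 = 32)
H = 10 (H = (-5 + 3)*(-5) = -2*(-5) = 10)
H + A*W = 10 + 32*(-2) = 10 - 64 = -54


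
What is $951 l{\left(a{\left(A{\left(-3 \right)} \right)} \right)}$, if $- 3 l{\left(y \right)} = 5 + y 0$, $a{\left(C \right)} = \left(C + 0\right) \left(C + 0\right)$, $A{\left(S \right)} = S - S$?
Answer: $-1585$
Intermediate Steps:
$A{\left(S \right)} = 0$
$a{\left(C \right)} = C^{2}$ ($a{\left(C \right)} = C C = C^{2}$)
$l{\left(y \right)} = - \frac{5}{3}$ ($l{\left(y \right)} = - \frac{5 + y 0}{3} = - \frac{5 + 0}{3} = \left(- \frac{1}{3}\right) 5 = - \frac{5}{3}$)
$951 l{\left(a{\left(A{\left(-3 \right)} \right)} \right)} = 951 \left(- \frac{5}{3}\right) = -1585$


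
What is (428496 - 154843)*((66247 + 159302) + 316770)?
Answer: 148407221307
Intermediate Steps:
(428496 - 154843)*((66247 + 159302) + 316770) = 273653*(225549 + 316770) = 273653*542319 = 148407221307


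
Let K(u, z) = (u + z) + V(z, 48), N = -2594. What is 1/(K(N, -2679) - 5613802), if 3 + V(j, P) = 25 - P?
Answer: -1/5619101 ≈ -1.7796e-7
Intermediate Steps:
V(j, P) = 22 - P (V(j, P) = -3 + (25 - P) = 22 - P)
K(u, z) = -26 + u + z (K(u, z) = (u + z) + (22 - 1*48) = (u + z) + (22 - 48) = (u + z) - 26 = -26 + u + z)
1/(K(N, -2679) - 5613802) = 1/((-26 - 2594 - 2679) - 5613802) = 1/(-5299 - 5613802) = 1/(-5619101) = -1/5619101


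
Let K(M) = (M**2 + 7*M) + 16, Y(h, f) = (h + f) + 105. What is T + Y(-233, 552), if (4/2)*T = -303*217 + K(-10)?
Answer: -64857/2 ≈ -32429.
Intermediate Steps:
Y(h, f) = 105 + f + h (Y(h, f) = (f + h) + 105 = 105 + f + h)
K(M) = 16 + M**2 + 7*M
T = -65705/2 (T = (-303*217 + (16 + (-10)**2 + 7*(-10)))/2 = (-65751 + (16 + 100 - 70))/2 = (-65751 + 46)/2 = (1/2)*(-65705) = -65705/2 ≈ -32853.)
T + Y(-233, 552) = -65705/2 + (105 + 552 - 233) = -65705/2 + 424 = -64857/2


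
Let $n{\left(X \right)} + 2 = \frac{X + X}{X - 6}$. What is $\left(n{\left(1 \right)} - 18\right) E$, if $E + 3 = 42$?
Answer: $- \frac{3978}{5} \approx -795.6$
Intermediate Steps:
$n{\left(X \right)} = -2 + \frac{2 X}{-6 + X}$ ($n{\left(X \right)} = -2 + \frac{X + X}{X - 6} = -2 + \frac{2 X}{-6 + X}$)
$E = 39$ ($E = -3 + 42 = 39$)
$\left(n{\left(1 \right)} - 18\right) E = \left(\frac{12}{-6 + 1} - 18\right) 39 = \left(\frac{12}{-5} - 18\right) 39 = \left(12 \left(- \frac{1}{5}\right) - 18\right) 39 = \left(- \frac{12}{5} - 18\right) 39 = \left(- \frac{102}{5}\right) 39 = - \frac{3978}{5}$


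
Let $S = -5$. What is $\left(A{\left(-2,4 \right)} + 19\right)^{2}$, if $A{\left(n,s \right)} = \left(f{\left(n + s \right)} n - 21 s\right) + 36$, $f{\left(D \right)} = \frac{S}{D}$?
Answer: $576$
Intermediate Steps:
$f{\left(D \right)} = - \frac{5}{D}$
$A{\left(n,s \right)} = 36 - 21 s - \frac{5 n}{n + s}$ ($A{\left(n,s \right)} = \left(- \frac{5}{n + s} n - 21 s\right) + 36 = \left(- \frac{5 n}{n + s} - 21 s\right) + 36 = \left(- 21 s - \frac{5 n}{n + s}\right) + 36 = 36 - 21 s - \frac{5 n}{n + s}$)
$\left(A{\left(-2,4 \right)} + 19\right)^{2} = \left(\frac{\left(-5\right) \left(-2\right) + 3 \left(12 - 28\right) \left(-2 + 4\right)}{-2 + 4} + 19\right)^{2} = \left(\frac{10 + 3 \left(12 - 28\right) 2}{2} + 19\right)^{2} = \left(\frac{10 + 3 \left(-16\right) 2}{2} + 19\right)^{2} = \left(\frac{10 - 96}{2} + 19\right)^{2} = \left(\frac{1}{2} \left(-86\right) + 19\right)^{2} = \left(-43 + 19\right)^{2} = \left(-24\right)^{2} = 576$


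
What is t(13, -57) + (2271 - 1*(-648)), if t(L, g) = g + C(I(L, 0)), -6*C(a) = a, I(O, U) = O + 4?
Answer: 17155/6 ≈ 2859.2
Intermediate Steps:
I(O, U) = 4 + O
C(a) = -a/6
t(L, g) = -⅔ + g - L/6 (t(L, g) = g - (4 + L)/6 = g + (-⅔ - L/6) = -⅔ + g - L/6)
t(13, -57) + (2271 - 1*(-648)) = (-⅔ - 57 - ⅙*13) + (2271 - 1*(-648)) = (-⅔ - 57 - 13/6) + (2271 + 648) = -359/6 + 2919 = 17155/6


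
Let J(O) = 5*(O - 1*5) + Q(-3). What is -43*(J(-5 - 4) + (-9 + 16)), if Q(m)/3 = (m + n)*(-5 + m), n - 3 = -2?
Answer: 645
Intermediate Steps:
n = 1 (n = 3 - 2 = 1)
Q(m) = 3*(1 + m)*(-5 + m) (Q(m) = 3*((m + 1)*(-5 + m)) = 3*((1 + m)*(-5 + m)) = 3*(1 + m)*(-5 + m))
J(O) = 23 + 5*O (J(O) = 5*(O - 1*5) + (-15 - 12*(-3) + 3*(-3)**2) = 5*(O - 5) + (-15 + 36 + 3*9) = 5*(-5 + O) + (-15 + 36 + 27) = (-25 + 5*O) + 48 = 23 + 5*O)
-43*(J(-5 - 4) + (-9 + 16)) = -43*((23 + 5*(-5 - 4)) + (-9 + 16)) = -43*((23 + 5*(-9)) + 7) = -43*((23 - 45) + 7) = -43*(-22 + 7) = -43*(-15) = 645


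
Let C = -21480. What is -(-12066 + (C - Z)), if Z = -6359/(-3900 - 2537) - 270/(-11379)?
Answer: 819068437403/24415541 ≈ 33547.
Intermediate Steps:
Z = 24699017/24415541 (Z = -6359/(-6437) - 270*(-1/11379) = -6359*(-1/6437) + 90/3793 = 6359/6437 + 90/3793 = 24699017/24415541 ≈ 1.0116)
-(-12066 + (C - Z)) = -(-12066 + (-21480 - 1*24699017/24415541)) = -(-12066 + (-21480 - 24699017/24415541)) = -(-12066 - 524470519697/24415541) = -1*(-819068437403/24415541) = 819068437403/24415541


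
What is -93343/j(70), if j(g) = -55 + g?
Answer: -93343/15 ≈ -6222.9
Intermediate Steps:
-93343/j(70) = -93343/(-55 + 70) = -93343/15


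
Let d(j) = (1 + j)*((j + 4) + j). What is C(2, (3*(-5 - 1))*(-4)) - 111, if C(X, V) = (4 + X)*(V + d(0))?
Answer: 345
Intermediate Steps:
d(j) = (1 + j)*(4 + 2*j) (d(j) = (1 + j)*((4 + j) + j) = (1 + j)*(4 + 2*j))
C(X, V) = (4 + V)*(4 + X) (C(X, V) = (4 + X)*(V + (4 + 2*0² + 6*0)) = (4 + X)*(V + (4 + 2*0 + 0)) = (4 + X)*(V + (4 + 0 + 0)) = (4 + X)*(V + 4) = (4 + X)*(4 + V) = (4 + V)*(4 + X))
C(2, (3*(-5 - 1))*(-4)) - 111 = (16 + 4*((3*(-5 - 1))*(-4)) + 4*2 + ((3*(-5 - 1))*(-4))*2) - 111 = (16 + 4*((3*(-6))*(-4)) + 8 + ((3*(-6))*(-4))*2) - 111 = (16 + 4*(-18*(-4)) + 8 - 18*(-4)*2) - 111 = (16 + 4*72 + 8 + 72*2) - 111 = (16 + 288 + 8 + 144) - 111 = 456 - 111 = 345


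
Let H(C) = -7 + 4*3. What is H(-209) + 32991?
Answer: 32996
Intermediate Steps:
H(C) = 5 (H(C) = -7 + 12 = 5)
H(-209) + 32991 = 5 + 32991 = 32996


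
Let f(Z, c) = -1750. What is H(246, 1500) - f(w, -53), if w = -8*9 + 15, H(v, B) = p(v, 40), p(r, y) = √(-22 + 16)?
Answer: 1750 + I*√6 ≈ 1750.0 + 2.4495*I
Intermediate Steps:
p(r, y) = I*√6 (p(r, y) = √(-6) = I*√6)
H(v, B) = I*√6
w = -57 (w = -72 + 15 = -57)
H(246, 1500) - f(w, -53) = I*√6 - 1*(-1750) = I*√6 + 1750 = 1750 + I*√6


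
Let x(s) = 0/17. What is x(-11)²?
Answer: 0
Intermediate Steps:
x(s) = 0 (x(s) = 0*(1/17) = 0)
x(-11)² = 0² = 0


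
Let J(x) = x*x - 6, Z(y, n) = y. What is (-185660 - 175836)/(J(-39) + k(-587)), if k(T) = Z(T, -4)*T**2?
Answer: 45187/25282561 ≈ 0.0017873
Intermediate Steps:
J(x) = -6 + x**2 (J(x) = x**2 - 6 = -6 + x**2)
k(T) = T**3 (k(T) = T*T**2 = T**3)
(-185660 - 175836)/(J(-39) + k(-587)) = (-185660 - 175836)/((-6 + (-39)**2) + (-587)**3) = -361496/((-6 + 1521) - 202262003) = -361496/(1515 - 202262003) = -361496/(-202260488) = -361496*(-1/202260488) = 45187/25282561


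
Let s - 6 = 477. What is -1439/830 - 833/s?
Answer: -198061/57270 ≈ -3.4584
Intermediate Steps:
s = 483 (s = 6 + 477 = 483)
-1439/830 - 833/s = -1439/830 - 833/483 = -1439*1/830 - 833*1/483 = -1439/830 - 119/69 = -198061/57270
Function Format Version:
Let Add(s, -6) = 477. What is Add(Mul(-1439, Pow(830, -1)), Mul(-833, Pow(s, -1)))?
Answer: Rational(-198061, 57270) ≈ -3.4584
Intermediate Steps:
s = 483 (s = Add(6, 477) = 483)
Add(Mul(-1439, Pow(830, -1)), Mul(-833, Pow(s, -1))) = Add(Mul(-1439, Pow(830, -1)), Mul(-833, Pow(483, -1))) = Add(Mul(-1439, Rational(1, 830)), Mul(-833, Rational(1, 483))) = Add(Rational(-1439, 830), Rational(-119, 69)) = Rational(-198061, 57270)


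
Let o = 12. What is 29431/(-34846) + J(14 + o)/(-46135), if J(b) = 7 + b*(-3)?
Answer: -71332901/84611590 ≈ -0.84306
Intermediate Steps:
J(b) = 7 - 3*b
29431/(-34846) + J(14 + o)/(-46135) = 29431/(-34846) + (7 - 3*(14 + 12))/(-46135) = 29431*(-1/34846) + (7 - 3*26)*(-1/46135) = -1549/1834 + (7 - 78)*(-1/46135) = -1549/1834 - 71*(-1/46135) = -1549/1834 + 71/46135 = -71332901/84611590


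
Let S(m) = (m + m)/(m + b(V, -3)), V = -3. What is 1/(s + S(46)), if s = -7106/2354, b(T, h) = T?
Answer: -4601/4045 ≈ -1.1375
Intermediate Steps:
s = -323/107 (s = -7106*1/2354 = -323/107 ≈ -3.0187)
S(m) = 2*m/(-3 + m) (S(m) = (m + m)/(m - 3) = (2*m)/(-3 + m) = 2*m/(-3 + m))
1/(s + S(46)) = 1/(-323/107 + 2*46/(-3 + 46)) = 1/(-323/107 + 2*46/43) = 1/(-323/107 + 2*46*(1/43)) = 1/(-323/107 + 92/43) = 1/(-4045/4601) = -4601/4045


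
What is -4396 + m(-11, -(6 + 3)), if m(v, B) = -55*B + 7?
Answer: -3894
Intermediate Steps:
m(v, B) = 7 - 55*B
-4396 + m(-11, -(6 + 3)) = -4396 + (7 - (-55)*(6 + 3)) = -4396 + (7 - (-55)*9) = -4396 + (7 - 55*(-9)) = -4396 + (7 + 495) = -4396 + 502 = -3894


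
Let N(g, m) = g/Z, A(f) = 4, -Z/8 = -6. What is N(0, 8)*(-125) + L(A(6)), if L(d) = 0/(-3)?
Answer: 0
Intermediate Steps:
Z = 48 (Z = -8*(-6) = 48)
N(g, m) = g/48
L(d) = 0 (L(d) = 0*(-⅓) = 0)
N(0, 8)*(-125) + L(A(6)) = ((1/48)*0)*(-125) + 0 = 0*(-125) + 0 = 0 + 0 = 0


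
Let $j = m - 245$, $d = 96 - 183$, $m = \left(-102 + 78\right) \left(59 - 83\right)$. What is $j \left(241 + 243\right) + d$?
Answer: $160117$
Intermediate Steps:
$m = 576$ ($m = \left(-24\right) \left(-24\right) = 576$)
$d = -87$ ($d = 96 - 183 = -87$)
$j = 331$ ($j = 576 - 245 = 331$)
$j \left(241 + 243\right) + d = 331 \left(241 + 243\right) - 87 = 331 \cdot 484 - 87 = 160204 - 87 = 160117$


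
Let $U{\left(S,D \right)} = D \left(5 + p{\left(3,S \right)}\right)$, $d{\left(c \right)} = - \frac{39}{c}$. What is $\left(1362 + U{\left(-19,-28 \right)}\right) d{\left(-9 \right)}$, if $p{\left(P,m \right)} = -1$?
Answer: $\frac{16250}{3} \approx 5416.7$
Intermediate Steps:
$U{\left(S,D \right)} = 4 D$ ($U{\left(S,D \right)} = D \left(5 - 1\right) = D 4 = 4 D$)
$\left(1362 + U{\left(-19,-28 \right)}\right) d{\left(-9 \right)} = \left(1362 + 4 \left(-28\right)\right) \left(- \frac{39}{-9}\right) = \left(1362 - 112\right) \left(\left(-39\right) \left(- \frac{1}{9}\right)\right) = 1250 \cdot \frac{13}{3} = \frac{16250}{3}$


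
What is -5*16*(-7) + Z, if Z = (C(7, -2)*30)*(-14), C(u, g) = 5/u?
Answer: 260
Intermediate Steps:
Z = -300 (Z = ((5/7)*30)*(-14) = (150/7)*(-14) = -300)
-5*16*(-7) + Z = -5*16*(-7) - 300 = -80*(-7) - 300 = 560 - 300 = 260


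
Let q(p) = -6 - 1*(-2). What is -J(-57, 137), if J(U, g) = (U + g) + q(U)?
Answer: -76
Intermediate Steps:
q(p) = -4 (q(p) = -6 + 2 = -4)
J(U, g) = -4 + U + g (J(U, g) = (U + g) - 4 = -4 + U + g)
-J(-57, 137) = -(-4 - 57 + 137) = -1*76 = -76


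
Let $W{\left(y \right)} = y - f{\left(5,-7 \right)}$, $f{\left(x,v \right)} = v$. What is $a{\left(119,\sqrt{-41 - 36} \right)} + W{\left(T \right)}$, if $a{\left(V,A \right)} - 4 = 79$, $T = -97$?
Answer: $-7$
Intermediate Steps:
$W{\left(y \right)} = 7 + y$ ($W{\left(y \right)} = y - -7 = y + 7 = 7 + y$)
$a{\left(V,A \right)} = 83$ ($a{\left(V,A \right)} = 4 + 79 = 83$)
$a{\left(119,\sqrt{-41 - 36} \right)} + W{\left(T \right)} = 83 + \left(7 - 97\right) = 83 - 90 = -7$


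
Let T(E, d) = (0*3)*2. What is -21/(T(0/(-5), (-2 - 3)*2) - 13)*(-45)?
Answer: -945/13 ≈ -72.692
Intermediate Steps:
T(E, d) = 0 (T(E, d) = 0*2 = 0)
-21/(T(0/(-5), (-2 - 3)*2) - 13)*(-45) = -21/(0 - 13)*(-45) = -21/(-13)*(-45) = -21*(-1/13)*(-45) = (21/13)*(-45) = -945/13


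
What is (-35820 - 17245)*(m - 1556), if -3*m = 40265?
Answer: 2384369645/3 ≈ 7.9479e+8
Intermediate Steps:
m = -40265/3 (m = -⅓*40265 = -40265/3 ≈ -13422.)
(-35820 - 17245)*(m - 1556) = (-35820 - 17245)*(-40265/3 - 1556) = -53065*(-44933/3) = 2384369645/3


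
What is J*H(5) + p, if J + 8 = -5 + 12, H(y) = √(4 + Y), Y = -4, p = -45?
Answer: -45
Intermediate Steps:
H(y) = 0 (H(y) = √(4 - 4) = √0 = 0)
J = -1 (J = -8 + (-5 + 12) = -8 + 7 = -1)
J*H(5) + p = -1*0 - 45 = 0 - 45 = -45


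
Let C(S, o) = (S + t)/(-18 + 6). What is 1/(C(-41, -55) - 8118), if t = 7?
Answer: -6/48691 ≈ -0.00012323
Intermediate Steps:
C(S, o) = -7/12 - S/12 (C(S, o) = (S + 7)/(-18 + 6) = (7 + S)/(-12) = (7 + S)*(-1/12) = -7/12 - S/12)
1/(C(-41, -55) - 8118) = 1/((-7/12 - 1/12*(-41)) - 8118) = 1/((-7/12 + 41/12) - 8118) = 1/(17/6 - 8118) = 1/(-48691/6) = -6/48691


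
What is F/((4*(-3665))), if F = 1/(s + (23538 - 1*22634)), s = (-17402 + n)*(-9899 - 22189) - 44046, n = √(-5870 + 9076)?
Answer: -279176117/2285156205656365036360 - 4011*√3206/571289051414091259090 ≈ -1.2257e-13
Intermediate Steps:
n = √3206 ≈ 56.622
s = 558351330 - 32088*√3206 (s = (-17402 + √3206)*(-9899 - 22189) - 44046 = (-17402 + √3206)*(-32088) - 44046 = (558395376 - 32088*√3206) - 44046 = 558351330 - 32088*√3206 ≈ 5.5653e+8)
F = 1/(558352234 - 32088*√3206) (F = 1/((558351330 - 32088*√3206) + (23538 - 1*22634)) = 1/((558351330 - 32088*√3206) + (23538 - 22634)) = 1/((558351330 - 32088*√3206) + 904) = 1/(558352234 - 32088*√3206) ≈ 1.7968e-9)
F/((4*(-3665))) = (279176117/155876958093885746 + 8022*√3206/77938479046942873)/((4*(-3665))) = (279176117/155876958093885746 + 8022*√3206/77938479046942873)/(-14660) = (279176117/155876958093885746 + 8022*√3206/77938479046942873)*(-1/14660) = -279176117/2285156205656365036360 - 4011*√3206/571289051414091259090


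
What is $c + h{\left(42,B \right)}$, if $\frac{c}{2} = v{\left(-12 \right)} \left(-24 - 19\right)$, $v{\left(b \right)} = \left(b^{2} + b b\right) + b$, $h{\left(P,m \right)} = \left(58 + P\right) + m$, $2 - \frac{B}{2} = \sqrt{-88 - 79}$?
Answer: $-23632 - 2 i \sqrt{167} \approx -23632.0 - 25.846 i$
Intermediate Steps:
$B = 4 - 2 i \sqrt{167}$ ($B = 4 - 2 \sqrt{-88 - 79} = 4 - 2 \sqrt{-167} = 4 - 2 i \sqrt{167} \approx 4.0 - 25.846 i$)
$h{\left(P,m \right)} = 58 + P + m$
$v{\left(b \right)} = b + 2 b^{2}$ ($v{\left(b \right)} = \left(b^{2} + b^{2}\right) + b = 2 b^{2} + b = b + 2 b^{2}$)
$c = -23736$ ($c = 2 - 12 \left(1 + 2 \left(-12\right)\right) \left(-24 - 19\right) = 2 - 12 \left(1 - 24\right) \left(-24 - 19\right) = 2 \left(-12\right) \left(-23\right) \left(-43\right) = 2 \cdot 276 \left(-43\right) = 2 \left(-11868\right) = -23736$)
$c + h{\left(42,B \right)} = -23736 + \left(58 + 42 + \left(4 - 2 i \sqrt{167}\right)\right) = -23736 + \left(104 - 2 i \sqrt{167}\right) = -23632 - 2 i \sqrt{167}$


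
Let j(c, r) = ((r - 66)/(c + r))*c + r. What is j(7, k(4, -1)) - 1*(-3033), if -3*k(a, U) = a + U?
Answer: 17723/6 ≈ 2953.8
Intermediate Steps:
k(a, U) = -U/3 - a/3 (k(a, U) = -(a + U)/3 = -(U + a)/3 = -U/3 - a/3)
j(c, r) = r + c*(-66 + r)/(c + r) (j(c, r) = ((-66 + r)/(c + r))*c + r = c*(-66 + r)/(c + r) + r = r + c*(-66 + r)/(c + r))
j(7, k(4, -1)) - 1*(-3033) = ((-⅓*(-1) - ⅓*4)² - 66*7 + 2*7*(-⅓*(-1) - ⅓*4))/(7 + (-⅓*(-1) - ⅓*4)) - 1*(-3033) = ((⅓ - 4/3)² - 462 + 2*7*(⅓ - 4/3))/(7 + (⅓ - 4/3)) + 3033 = ((-1)² - 462 + 2*7*(-1))/(7 - 1) + 3033 = (1 - 462 - 14)/6 + 3033 = (⅙)*(-475) + 3033 = -475/6 + 3033 = 17723/6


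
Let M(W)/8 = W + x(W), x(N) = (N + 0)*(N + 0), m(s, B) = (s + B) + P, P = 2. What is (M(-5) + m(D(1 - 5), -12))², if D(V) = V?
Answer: 21316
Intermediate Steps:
m(s, B) = 2 + B + s (m(s, B) = (s + B) + 2 = (B + s) + 2 = 2 + B + s)
x(N) = N² (x(N) = N*N = N²)
M(W) = 8*W + 8*W² (M(W) = 8*(W + W²) = 8*W + 8*W²)
(M(-5) + m(D(1 - 5), -12))² = (8*(-5)*(1 - 5) + (2 - 12 + (1 - 5)))² = (8*(-5)*(-4) + (2 - 12 - 4))² = (160 - 14)² = 146² = 21316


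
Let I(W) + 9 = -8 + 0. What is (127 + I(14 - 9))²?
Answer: 12100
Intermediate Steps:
I(W) = -17 (I(W) = -9 + (-8 + 0) = -9 - 8 = -17)
(127 + I(14 - 9))² = (127 - 17)² = 110² = 12100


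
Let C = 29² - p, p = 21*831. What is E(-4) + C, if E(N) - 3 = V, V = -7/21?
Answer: -49822/3 ≈ -16607.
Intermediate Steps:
p = 17451
V = -⅓ (V = -7*1/21 = -⅓ ≈ -0.33333)
C = -16610 (C = 29² - 1*17451 = 841 - 17451 = -16610)
E(N) = 8/3 (E(N) = 3 - ⅓ = 8/3)
E(-4) + C = 8/3 - 16610 = -49822/3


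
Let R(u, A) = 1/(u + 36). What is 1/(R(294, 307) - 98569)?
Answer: -330/32527769 ≈ -1.0145e-5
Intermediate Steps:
R(u, A) = 1/(36 + u)
1/(R(294, 307) - 98569) = 1/(1/(36 + 294) - 98569) = 1/(1/330 - 98569) = 1/(-32527769/330) = -330/32527769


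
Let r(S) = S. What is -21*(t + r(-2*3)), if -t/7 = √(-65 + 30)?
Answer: 126 + 147*I*√35 ≈ 126.0 + 869.66*I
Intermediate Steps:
t = -7*I*√35 (t = -7*√(-65 + 30) = -7*I*√35 ≈ -41.413*I)
-21*(t + r(-2*3)) = -21*(-7*I*√35 - 2*3) = -21*(-7*I*√35 - 6) = -21*(-6 - 7*I*√35) = 126 + 147*I*√35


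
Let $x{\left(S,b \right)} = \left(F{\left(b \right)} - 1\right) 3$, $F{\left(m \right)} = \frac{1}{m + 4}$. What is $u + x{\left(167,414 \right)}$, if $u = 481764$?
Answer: $\frac{201376101}{418} \approx 4.8176 \cdot 10^{5}$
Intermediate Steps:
$F{\left(m \right)} = \frac{1}{4 + m}$
$x{\left(S,b \right)} = -3 + \frac{3}{4 + b}$ ($x{\left(S,b \right)} = \left(\frac{1}{4 + b} - 1\right) 3 = \left(-1 + \frac{1}{4 + b}\right) 3 = -3 + \frac{3}{4 + b}$)
$u + x{\left(167,414 \right)} = 481764 + \frac{3 \left(-3 - 414\right)}{4 + 414} = 481764 + \frac{3 \left(-3 - 414\right)}{418} = 481764 + 3 \cdot \frac{1}{418} \left(-417\right) = 481764 - \frac{1251}{418} = \frac{201376101}{418}$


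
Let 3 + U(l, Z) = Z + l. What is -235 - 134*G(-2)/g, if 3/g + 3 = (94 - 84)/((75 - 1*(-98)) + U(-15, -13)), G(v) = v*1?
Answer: -105799/213 ≈ -496.71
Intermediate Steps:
U(l, Z) = -3 + Z + l (U(l, Z) = -3 + (Z + l) = -3 + Z + l)
G(v) = v
g = -213/208 (g = 3/(-3 + (94 - 84)/((75 - 1*(-98)) + (-3 - 13 - 15))) = 3/(-3 + 10/((75 + 98) - 31)) = 3/(-3 + 10/(173 - 31)) = 3/(-3 + 10/142) = 3/(-3 + 10*(1/142)) = 3/(-3 + 5/71) = 3/(-208/71) = 3*(-71/208) = -213/208 ≈ -1.0240)
-235 - 134*G(-2)/g = -235 - (-268)/(-213/208) = -235 - (-268)*(-208)/213 = -235 - 134*416/213 = -235 - 55744/213 = -105799/213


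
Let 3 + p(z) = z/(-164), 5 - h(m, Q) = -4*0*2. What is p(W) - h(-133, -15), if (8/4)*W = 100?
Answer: -681/82 ≈ -8.3049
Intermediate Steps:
W = 50 (W = (½)*100 = 50)
h(m, Q) = 5 (h(m, Q) = 5 - (-4*0)*2 = 5 - 0*2 = 5 - 1*0 = 5 + 0 = 5)
p(z) = -3 - z/164 (p(z) = -3 + z/(-164) = -3 + z*(-1/164) = -3 - z/164)
p(W) - h(-133, -15) = (-3 - 1/164*50) - 1*5 = (-3 - 25/82) - 5 = -271/82 - 5 = -681/82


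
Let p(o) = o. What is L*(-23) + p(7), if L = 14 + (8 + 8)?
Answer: -683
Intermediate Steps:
L = 30 (L = 14 + 16 = 30)
L*(-23) + p(7) = 30*(-23) + 7 = -690 + 7 = -683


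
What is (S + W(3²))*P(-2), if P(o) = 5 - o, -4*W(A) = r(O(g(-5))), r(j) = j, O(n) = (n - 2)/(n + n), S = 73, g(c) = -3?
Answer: 12229/24 ≈ 509.54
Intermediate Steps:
O(n) = (-2 + n)/(2*n) (O(n) = (-2 + n)/((2*n)) = (-2 + n)*(1/(2*n)) = (-2 + n)/(2*n))
W(A) = -5/24 (W(A) = -(-2 - 3)/(8*(-3)) = -(-1)*(-5)/(8*3) = -¼*⅚ = -5/24)
(S + W(3²))*P(-2) = (73 - 5/24)*(5 - 1*(-2)) = 1747*(5 + 2)/24 = (1747/24)*7 = 12229/24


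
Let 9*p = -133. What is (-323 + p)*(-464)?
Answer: 1410560/9 ≈ 1.5673e+5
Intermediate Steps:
p = -133/9 (p = (1/9)*(-133) = -133/9 ≈ -14.778)
(-323 + p)*(-464) = (-323 - 133/9)*(-464) = -3040/9*(-464) = 1410560/9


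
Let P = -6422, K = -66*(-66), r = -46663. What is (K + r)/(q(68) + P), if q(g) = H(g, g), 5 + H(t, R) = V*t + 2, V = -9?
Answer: 42307/7037 ≈ 6.0121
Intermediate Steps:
K = 4356
H(t, R) = -3 - 9*t (H(t, R) = -5 + (-9*t + 2) = -5 + (2 - 9*t) = -3 - 9*t)
q(g) = -3 - 9*g
(K + r)/(q(68) + P) = (4356 - 46663)/((-3 - 9*68) - 6422) = -42307/((-3 - 612) - 6422) = -42307/(-615 - 6422) = -42307/(-7037) = -42307*(-1/7037) = 42307/7037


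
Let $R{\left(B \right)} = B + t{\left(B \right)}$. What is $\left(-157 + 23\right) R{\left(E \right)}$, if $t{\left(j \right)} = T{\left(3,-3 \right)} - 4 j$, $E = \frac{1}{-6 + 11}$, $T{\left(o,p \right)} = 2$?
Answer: $- \frac{938}{5} \approx -187.6$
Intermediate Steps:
$E = \frac{1}{5} \approx 0.2$
$t{\left(j \right)} = 2 - 4 j$
$R{\left(B \right)} = 2 - 3 B$ ($R{\left(B \right)} = B - \left(-2 + 4 B\right) = 2 - 3 B$)
$\left(-157 + 23\right) R{\left(E \right)} = \left(-157 + 23\right) \left(2 - \frac{3}{5}\right) = - 134 \left(2 - \frac{3}{5}\right) = \left(-134\right) \frac{7}{5} = - \frac{938}{5}$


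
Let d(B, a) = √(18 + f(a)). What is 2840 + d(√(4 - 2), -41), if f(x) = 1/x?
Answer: 2840 + √30217/41 ≈ 2844.2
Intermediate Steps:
f(x) = 1/x
d(B, a) = √(18 + 1/a)
2840 + d(√(4 - 2), -41) = 2840 + √(18 + 1/(-41)) = 2840 + √(18 - 1/41) = 2840 + √(737/41) = 2840 + √30217/41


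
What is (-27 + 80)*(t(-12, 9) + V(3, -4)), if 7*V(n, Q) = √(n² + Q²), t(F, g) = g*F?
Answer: -39803/7 ≈ -5686.1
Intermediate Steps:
t(F, g) = F*g
V(n, Q) = √(Q² + n²)/7 (V(n, Q) = √(n² + Q²)/7 = √(Q² + n²)/7)
(-27 + 80)*(t(-12, 9) + V(3, -4)) = (-27 + 80)*(-12*9 + √((-4)² + 3²)/7) = 53*(-108 + √(16 + 9)/7) = 53*(-108 + √25/7) = 53*(-108 + (⅐)*5) = 53*(-108 + 5/7) = 53*(-751/7) = -39803/7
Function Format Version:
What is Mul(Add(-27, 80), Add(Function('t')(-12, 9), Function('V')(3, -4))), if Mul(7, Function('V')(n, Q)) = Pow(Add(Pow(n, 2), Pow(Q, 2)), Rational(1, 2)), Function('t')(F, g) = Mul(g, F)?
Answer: Rational(-39803, 7) ≈ -5686.1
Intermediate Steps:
Function('t')(F, g) = Mul(F, g)
Function('V')(n, Q) = Mul(Rational(1, 7), Pow(Add(Pow(Q, 2), Pow(n, 2)), Rational(1, 2))) (Function('V')(n, Q) = Mul(Rational(1, 7), Pow(Add(Pow(n, 2), Pow(Q, 2)), Rational(1, 2))) = Mul(Rational(1, 7), Pow(Add(Pow(Q, 2), Pow(n, 2)), Rational(1, 2))))
Mul(Add(-27, 80), Add(Function('t')(-12, 9), Function('V')(3, -4))) = Mul(Add(-27, 80), Add(Mul(-12, 9), Mul(Rational(1, 7), Pow(Add(Pow(-4, 2), Pow(3, 2)), Rational(1, 2))))) = Mul(53, Add(-108, Mul(Rational(1, 7), Pow(Add(16, 9), Rational(1, 2))))) = Mul(53, Add(-108, Mul(Rational(1, 7), Pow(25, Rational(1, 2))))) = Mul(53, Add(-108, Mul(Rational(1, 7), 5))) = Mul(53, Add(-108, Rational(5, 7))) = Mul(53, Rational(-751, 7)) = Rational(-39803, 7)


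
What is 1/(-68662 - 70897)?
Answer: -1/139559 ≈ -7.1654e-6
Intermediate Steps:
1/(-68662 - 70897) = 1/(-139559) = -1/139559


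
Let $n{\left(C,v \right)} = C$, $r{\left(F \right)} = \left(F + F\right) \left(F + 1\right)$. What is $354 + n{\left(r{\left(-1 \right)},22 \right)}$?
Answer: $354$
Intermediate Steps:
$r{\left(F \right)} = 2 F \left(1 + F\right)$
$354 + n{\left(r{\left(-1 \right)},22 \right)} = 354 + 2 \left(-1\right) \left(1 - 1\right) = 354 + 2 \left(-1\right) 0 = 354 + 0 = 354$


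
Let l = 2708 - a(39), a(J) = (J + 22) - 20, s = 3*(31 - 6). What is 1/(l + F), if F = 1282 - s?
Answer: 1/3874 ≈ 0.00025813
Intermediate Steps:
s = 75 (s = 3*25 = 75)
a(J) = 2 + J (a(J) = (22 + J) - 20 = 2 + J)
l = 2667 (l = 2708 - (2 + 39) = 2708 - 1*41 = 2708 - 41 = 2667)
F = 1207 (F = 1282 - 1*75 = 1282 - 75 = 1207)
1/(l + F) = 1/(2667 + 1207) = 1/3874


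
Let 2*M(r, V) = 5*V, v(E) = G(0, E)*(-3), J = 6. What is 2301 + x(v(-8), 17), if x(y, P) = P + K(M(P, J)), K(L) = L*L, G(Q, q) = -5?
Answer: 2543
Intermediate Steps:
v(E) = 15 (v(E) = -5*(-3) = 15)
M(r, V) = 5*V/2 (M(r, V) = (5*V)/2 = 5*V/2)
K(L) = L²
x(y, P) = 225 + P (x(y, P) = P + ((5/2)*6)² = P + 15² = P + 225 = 225 + P)
2301 + x(v(-8), 17) = 2301 + (225 + 17) = 2301 + 242 = 2543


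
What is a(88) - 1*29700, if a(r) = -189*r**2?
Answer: -1493316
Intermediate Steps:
a(88) - 1*29700 = -189*88**2 - 1*29700 = -189*7744 - 29700 = -1463616 - 29700 = -1493316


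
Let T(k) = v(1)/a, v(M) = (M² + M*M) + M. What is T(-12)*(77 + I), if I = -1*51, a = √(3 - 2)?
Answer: 78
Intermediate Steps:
a = 1 (a = √1 = 1)
v(M) = M + 2*M² (v(M) = (M² + M²) + M = 2*M² + M = M + 2*M²)
T(k) = 3 (T(k) = (1*(1 + 2*1))/1 = (1*(1 + 2))*1 = (1*3)*1 = 3*1 = 3)
I = -51
T(-12)*(77 + I) = 3*(77 - 51) = 3*26 = 78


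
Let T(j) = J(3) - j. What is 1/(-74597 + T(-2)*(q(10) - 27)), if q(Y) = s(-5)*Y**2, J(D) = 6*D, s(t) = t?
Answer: -1/85137 ≈ -1.1746e-5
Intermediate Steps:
q(Y) = -5*Y**2
T(j) = 18 - j (T(j) = 6*3 - j = 18 - j)
1/(-74597 + T(-2)*(q(10) - 27)) = 1/(-74597 + (18 - 1*(-2))*(-5*10**2 - 27)) = 1/(-74597 + (18 + 2)*(-5*100 - 27)) = 1/(-74597 + 20*(-500 - 27)) = 1/(-74597 + 20*(-527)) = 1/(-74597 - 10540) = 1/(-85137) = -1/85137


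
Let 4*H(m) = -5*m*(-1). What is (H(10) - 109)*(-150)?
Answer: 14475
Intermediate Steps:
H(m) = 5*m/4 (H(m) = (-5*m*(-1))/4 = (5*m)/4 = 5*m/4)
(H(10) - 109)*(-150) = ((5/4)*10 - 109)*(-150) = (25/2 - 109)*(-150) = -193/2*(-150) = 14475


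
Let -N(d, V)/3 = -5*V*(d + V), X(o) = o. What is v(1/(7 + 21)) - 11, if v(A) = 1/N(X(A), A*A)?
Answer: 609871/435 ≈ 1402.0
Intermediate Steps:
N(d, V) = 15*V*(V + d) (N(d, V) = -(-15)*V*(d + V) = -(-15)*V*(V + d) = 15*V*(V + d))
v(A) = 1/(15*A**2*(A + A**2)) (v(A) = 1/(15*(A*A)*(A*A + A)) = 1/(15*A**2*(A**2 + A)) = 1/(15*A**2*(A + A**2)))
v(1/(7 + 21)) - 11 = 1/(15*(1/(7 + 21))**3*(1 + 1/(7 + 21))) - 11 = 1/(15*(1/28)**3*(1 + 1/28)) - 11 = 1/(15*28**(-3)*(1 + 1/28)) - 11 = (1/15)*21952/(29/28) - 11 = (1/15)*21952*(28/29) - 11 = 614656/435 - 11 = 609871/435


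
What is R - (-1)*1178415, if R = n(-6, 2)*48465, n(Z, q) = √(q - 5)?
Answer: 1178415 + 48465*I*√3 ≈ 1.1784e+6 + 83944.0*I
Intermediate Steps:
n(Z, q) = √(-5 + q)
R = 48465*I*√3 (R = √(-5 + 2)*48465 = √(-3)*48465 = (I*√3)*48465 = 48465*I*√3 ≈ 83944.0*I)
R - (-1)*1178415 = 48465*I*√3 - (-1)*1178415 = 48465*I*√3 - 1*(-1178415) = 48465*I*√3 + 1178415 = 1178415 + 48465*I*√3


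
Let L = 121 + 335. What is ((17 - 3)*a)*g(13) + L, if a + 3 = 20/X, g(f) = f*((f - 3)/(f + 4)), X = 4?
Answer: 11392/17 ≈ 670.12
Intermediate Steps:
L = 456
g(f) = f*(-3 + f)/(4 + f) (g(f) = f*((-3 + f)/(4 + f)) = f*(-3 + f)/(4 + f))
a = 2 (a = -3 + 20/4 = -3 + 20*(¼) = -3 + 5 = 2)
((17 - 3)*a)*g(13) + L = ((17 - 3)*2)*(13*(-3 + 13)/(4 + 13)) + 456 = (14*2)*(13*10/17) + 456 = 28*(13*(1/17)*10) + 456 = 28*(130/17) + 456 = 3640/17 + 456 = 11392/17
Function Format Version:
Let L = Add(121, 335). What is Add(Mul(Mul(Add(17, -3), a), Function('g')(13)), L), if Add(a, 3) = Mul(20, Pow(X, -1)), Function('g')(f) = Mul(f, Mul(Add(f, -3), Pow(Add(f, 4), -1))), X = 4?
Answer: Rational(11392, 17) ≈ 670.12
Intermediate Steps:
L = 456
Function('g')(f) = Mul(f, Pow(Add(4, f), -1), Add(-3, f)) (Function('g')(f) = Mul(f, Mul(Add(-3, f), Pow(Add(4, f), -1))) = Mul(f, Mul(Pow(Add(4, f), -1), Add(-3, f))) = Mul(f, Pow(Add(4, f), -1), Add(-3, f)))
a = 2 (a = Add(-3, Mul(20, Pow(4, -1))) = Add(-3, Mul(20, Rational(1, 4))) = Add(-3, 5) = 2)
Add(Mul(Mul(Add(17, -3), a), Function('g')(13)), L) = Add(Mul(Mul(Add(17, -3), 2), Mul(13, Pow(Add(4, 13), -1), Add(-3, 13))), 456) = Add(Mul(Mul(14, 2), Mul(13, Pow(17, -1), 10)), 456) = Add(Mul(28, Mul(13, Rational(1, 17), 10)), 456) = Add(Mul(28, Rational(130, 17)), 456) = Add(Rational(3640, 17), 456) = Rational(11392, 17)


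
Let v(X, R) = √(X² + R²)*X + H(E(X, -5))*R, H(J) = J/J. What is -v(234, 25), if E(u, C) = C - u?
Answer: -25 - 234*√55381 ≈ -55093.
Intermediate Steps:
H(J) = 1
v(X, R) = R + X*√(R² + X²) (v(X, R) = √(X² + R²)*X + 1*R = √(R² + X²)*X + R = X*√(R² + X²) + R = R + X*√(R² + X²))
-v(234, 25) = -(25 + 234*√(25² + 234²)) = -(25 + 234*√(625 + 54756)) = -(25 + 234*√55381) = -25 - 234*√55381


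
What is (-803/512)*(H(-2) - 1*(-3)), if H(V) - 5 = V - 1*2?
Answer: -803/128 ≈ -6.2734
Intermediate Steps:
H(V) = 3 + V (H(V) = 5 + (V - 1*2) = 5 + (V - 2) = 5 + (-2 + V) = 3 + V)
(-803/512)*(H(-2) - 1*(-3)) = (-803/512)*((3 - 2) - 1*(-3)) = (-803*1/512)*(1 + 3) = -803/512*4 = -803/128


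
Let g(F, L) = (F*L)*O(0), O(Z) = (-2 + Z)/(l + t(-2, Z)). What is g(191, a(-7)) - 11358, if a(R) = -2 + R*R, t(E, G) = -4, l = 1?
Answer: -16120/3 ≈ -5373.3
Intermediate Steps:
O(Z) = 2/3 - Z/3 (O(Z) = (-2 + Z)/(1 - 4) = (-2 + Z)/(-3) = (-2 + Z)*(-1/3) = 2/3 - Z/3)
a(R) = -2 + R**2
g(F, L) = 2*F*L/3 (g(F, L) = (F*L)*(2/3 - 1/3*0) = (F*L)*(2/3 + 0) = (F*L)*(2/3) = 2*F*L/3)
g(191, a(-7)) - 11358 = (2/3)*191*(-2 + (-7)**2) - 11358 = (2/3)*191*(-2 + 49) - 11358 = (2/3)*191*47 - 11358 = 17954/3 - 11358 = -16120/3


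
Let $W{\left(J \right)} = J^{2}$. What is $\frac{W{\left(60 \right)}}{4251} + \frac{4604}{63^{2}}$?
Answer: $\frac{11286668}{5624073} \approx 2.0069$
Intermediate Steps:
$\frac{W{\left(60 \right)}}{4251} + \frac{4604}{63^{2}} = \frac{60^{2}}{4251} + \frac{4604}{63^{2}} = 3600 \cdot \frac{1}{4251} + \frac{4604}{3969} = \frac{1200}{1417} + 4604 \cdot \frac{1}{3969} = \frac{1200}{1417} + \frac{4604}{3969} = \frac{11286668}{5624073}$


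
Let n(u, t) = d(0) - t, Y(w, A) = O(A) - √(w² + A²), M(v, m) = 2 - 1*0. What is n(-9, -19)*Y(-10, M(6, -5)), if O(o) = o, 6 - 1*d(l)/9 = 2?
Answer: 110 - 110*√26 ≈ -450.89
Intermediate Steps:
d(l) = 36 (d(l) = 54 - 9*2 = 54 - 18 = 36)
M(v, m) = 2 (M(v, m) = 2 + 0 = 2)
Y(w, A) = A - √(A² + w²) (Y(w, A) = A - √(w² + A²) = A - √(A² + w²))
n(u, t) = 36 - t
n(-9, -19)*Y(-10, M(6, -5)) = (36 - 1*(-19))*(2 - √(2² + (-10)²)) = (36 + 19)*(2 - √(4 + 100)) = 55*(2 - √104) = 55*(2 - 2*√26) = 110 - 110*√26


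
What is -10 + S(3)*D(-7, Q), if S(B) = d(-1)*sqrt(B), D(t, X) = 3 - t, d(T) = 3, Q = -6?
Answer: -10 + 30*sqrt(3) ≈ 41.962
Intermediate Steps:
S(B) = 3*sqrt(B)
-10 + S(3)*D(-7, Q) = -10 + (3*sqrt(3))*(3 - 1*(-7)) = -10 + (3*sqrt(3))*(3 + 7) = -10 + (3*sqrt(3))*10 = -10 + 30*sqrt(3)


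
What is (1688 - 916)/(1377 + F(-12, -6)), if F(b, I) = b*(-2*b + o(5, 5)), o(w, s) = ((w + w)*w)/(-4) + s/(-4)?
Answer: 386/627 ≈ 0.61563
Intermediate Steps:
o(w, s) = -w²/2 - s/4 (o(w, s) = ((2*w)*w)*(-¼) + s*(-¼) = (2*w²)*(-¼) - s/4 = -w²/2 - s/4)
F(b, I) = b*(-55/4 - 2*b) (F(b, I) = b*(-2*b + (-½*5² - ¼*5)) = b*(-2*b + (-½*25 - 5/4)) = b*(-2*b + (-25/2 - 5/4)) = b*(-2*b - 55/4) = b*(-55/4 - 2*b))
(1688 - 916)/(1377 + F(-12, -6)) = (1688 - 916)/(1377 - ¼*(-12)*(55 + 8*(-12))) = 772/(1377 - ¼*(-12)*(55 - 96)) = 772/(1377 - ¼*(-12)*(-41)) = 772/(1377 - 123) = 772/1254 = 772*(1/1254) = 386/627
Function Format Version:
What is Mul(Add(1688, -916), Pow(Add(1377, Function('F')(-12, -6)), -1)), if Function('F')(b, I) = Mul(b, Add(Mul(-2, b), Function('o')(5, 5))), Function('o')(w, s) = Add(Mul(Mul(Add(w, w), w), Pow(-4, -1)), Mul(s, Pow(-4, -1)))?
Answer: Rational(386, 627) ≈ 0.61563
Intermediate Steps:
Function('o')(w, s) = Add(Mul(Rational(-1, 2), Pow(w, 2)), Mul(Rational(-1, 4), s)) (Function('o')(w, s) = Add(Mul(Mul(Mul(2, w), w), Rational(-1, 4)), Mul(s, Rational(-1, 4))) = Add(Mul(Mul(2, Pow(w, 2)), Rational(-1, 4)), Mul(Rational(-1, 4), s)) = Add(Mul(Rational(-1, 2), Pow(w, 2)), Mul(Rational(-1, 4), s)))
Function('F')(b, I) = Mul(b, Add(Rational(-55, 4), Mul(-2, b))) (Function('F')(b, I) = Mul(b, Add(Mul(-2, b), Add(Mul(Rational(-1, 2), Pow(5, 2)), Mul(Rational(-1, 4), 5)))) = Mul(b, Add(Mul(-2, b), Add(Mul(Rational(-1, 2), 25), Rational(-5, 4)))) = Mul(b, Add(Mul(-2, b), Add(Rational(-25, 2), Rational(-5, 4)))) = Mul(b, Add(Mul(-2, b), Rational(-55, 4))) = Mul(b, Add(Rational(-55, 4), Mul(-2, b))))
Mul(Add(1688, -916), Pow(Add(1377, Function('F')(-12, -6)), -1)) = Mul(Add(1688, -916), Pow(Add(1377, Mul(Rational(-1, 4), -12, Add(55, Mul(8, -12)))), -1)) = Mul(772, Pow(Add(1377, Mul(Rational(-1, 4), -12, Add(55, -96))), -1)) = Mul(772, Pow(Add(1377, Mul(Rational(-1, 4), -12, -41)), -1)) = Mul(772, Pow(Add(1377, -123), -1)) = Mul(772, Pow(1254, -1)) = Mul(772, Rational(1, 1254)) = Rational(386, 627)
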